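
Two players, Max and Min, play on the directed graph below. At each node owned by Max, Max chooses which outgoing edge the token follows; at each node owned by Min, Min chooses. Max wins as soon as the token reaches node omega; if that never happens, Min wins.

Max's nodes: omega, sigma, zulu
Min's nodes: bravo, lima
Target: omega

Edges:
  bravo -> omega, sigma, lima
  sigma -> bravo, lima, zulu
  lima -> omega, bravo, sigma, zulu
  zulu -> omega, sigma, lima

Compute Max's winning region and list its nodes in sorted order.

A0 = {omega}
A1: add {zulu} — zulu (Max) has zulu→omega.
A2: add {sigma} — sigma (Max) has sigma→zulu.
A3 = A2; e.g. bravo (Min) can still go to lima. Fixed point.
Max's winning region = {omega, sigma, zulu}.

omega, sigma, zulu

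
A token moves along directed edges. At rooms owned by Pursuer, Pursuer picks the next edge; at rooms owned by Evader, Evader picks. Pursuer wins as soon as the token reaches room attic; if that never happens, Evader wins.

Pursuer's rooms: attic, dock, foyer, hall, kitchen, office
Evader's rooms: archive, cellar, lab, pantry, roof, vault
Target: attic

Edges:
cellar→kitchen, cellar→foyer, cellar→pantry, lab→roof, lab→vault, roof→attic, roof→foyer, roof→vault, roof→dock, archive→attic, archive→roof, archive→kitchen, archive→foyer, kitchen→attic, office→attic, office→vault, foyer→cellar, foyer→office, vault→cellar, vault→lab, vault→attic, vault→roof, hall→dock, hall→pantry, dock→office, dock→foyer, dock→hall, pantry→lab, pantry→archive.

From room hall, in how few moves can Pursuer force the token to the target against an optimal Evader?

3

A0 = {attic}
A1: add {kitchen, office} — kitchen (Pursuer) has kitchen→attic; office (Pursuer) has office→attic.
A2: add {dock, foyer} — foyer (Pursuer) has foyer→office; dock (Pursuer) has dock→office.
A3: add {hall} — hall (Pursuer) has hall→dock.
A4 = A3; e.g. cellar (Evader) can still go to pantry. Fixed point.
hall enters the attractor at level 3, so Pursuer can force the target in 3 moves from there.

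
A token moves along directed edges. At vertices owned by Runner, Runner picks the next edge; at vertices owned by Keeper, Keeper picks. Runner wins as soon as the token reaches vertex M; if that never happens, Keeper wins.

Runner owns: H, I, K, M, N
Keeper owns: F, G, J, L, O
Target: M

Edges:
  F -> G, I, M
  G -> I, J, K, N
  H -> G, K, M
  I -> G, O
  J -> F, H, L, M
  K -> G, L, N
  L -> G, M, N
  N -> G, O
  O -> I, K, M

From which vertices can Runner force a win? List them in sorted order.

H, M

A0 = {M}
A1: add {H} — H (Runner) has H→M.
A2 = A1; e.g. F (Keeper) can still go to G. Fixed point.
Runner's winning region = {H, M}.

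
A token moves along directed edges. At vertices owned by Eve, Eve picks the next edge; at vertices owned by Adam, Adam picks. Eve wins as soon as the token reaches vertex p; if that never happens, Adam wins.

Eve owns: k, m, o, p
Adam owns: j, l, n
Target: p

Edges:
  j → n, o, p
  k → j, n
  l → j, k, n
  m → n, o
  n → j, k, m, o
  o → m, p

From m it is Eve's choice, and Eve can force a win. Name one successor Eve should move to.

A0 = {p}
A1: add {o} — o (Eve) has o→p.
A2: add {m} — m (Eve) has m→o.
A3 = A2; e.g. j (Adam) can still go to n. Fixed point.
From m, successor o is in the attractor (rank 1); the other successor n is not.

o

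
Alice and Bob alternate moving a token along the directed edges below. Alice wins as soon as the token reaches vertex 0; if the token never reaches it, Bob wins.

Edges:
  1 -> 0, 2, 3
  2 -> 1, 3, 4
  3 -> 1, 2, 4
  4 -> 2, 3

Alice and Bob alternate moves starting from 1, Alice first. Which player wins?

Track states (vertex, player-to-move).
A0 = {(0,Alice), (0,Bob)}
A1: add {(1,Alice)}.
(1,Alice) ∈ A1 ⇒ Alice forces the target.

Alice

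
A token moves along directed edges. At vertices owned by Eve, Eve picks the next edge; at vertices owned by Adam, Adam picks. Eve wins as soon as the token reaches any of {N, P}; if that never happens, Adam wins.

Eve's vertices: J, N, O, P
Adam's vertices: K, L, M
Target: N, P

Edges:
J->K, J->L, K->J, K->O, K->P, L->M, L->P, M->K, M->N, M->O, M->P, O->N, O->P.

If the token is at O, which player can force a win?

A0 = {N, P}
A1: add {O} — O (Eve) has O→N.
A2 = A1; e.g. J (Eve) has no edge into A1. Fixed point.
O ∈ A1, so Eve can force the target.

Eve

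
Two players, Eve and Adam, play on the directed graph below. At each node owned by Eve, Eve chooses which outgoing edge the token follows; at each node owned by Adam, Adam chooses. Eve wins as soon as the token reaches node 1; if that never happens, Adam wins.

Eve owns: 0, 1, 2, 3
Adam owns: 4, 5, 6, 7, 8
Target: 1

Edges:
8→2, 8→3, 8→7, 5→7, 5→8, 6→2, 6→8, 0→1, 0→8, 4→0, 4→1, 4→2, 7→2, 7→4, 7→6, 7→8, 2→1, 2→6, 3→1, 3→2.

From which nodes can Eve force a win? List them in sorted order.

0, 1, 2, 3, 4

A0 = {1}
A1: add {0, 2, 3} — 0 (Eve) has 0→1; 2 (Eve) has 2→1; 3 (Eve) has 3→1.
A2: add {4} — 4 (Adam): all of {0, 1, 2} already in.
A3 = A2; e.g. 5 (Adam) can still go to 7. Fixed point.
Eve's winning region = {0, 1, 2, 3, 4}.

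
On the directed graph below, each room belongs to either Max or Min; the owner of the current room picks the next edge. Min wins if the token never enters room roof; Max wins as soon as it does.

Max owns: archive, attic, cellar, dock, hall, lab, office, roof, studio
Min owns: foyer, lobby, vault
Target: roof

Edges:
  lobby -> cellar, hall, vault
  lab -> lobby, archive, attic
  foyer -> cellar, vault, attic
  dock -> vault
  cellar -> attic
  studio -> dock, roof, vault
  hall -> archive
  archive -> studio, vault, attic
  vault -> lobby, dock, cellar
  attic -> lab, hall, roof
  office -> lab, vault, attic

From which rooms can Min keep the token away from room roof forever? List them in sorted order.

A0 = {roof}
A1: add {attic, studio} — studio (Max) has studio→roof; attic (Max) has attic→roof.
A2: add {archive, cellar, lab, office} — lab (Max) has lab→attic; cellar (Max) has cellar→attic; archive (Max) has archive→studio; office (Max) has office→attic.
A3: add {hall} — hall (Max) has hall→archive.
A4 = A3; e.g. lobby (Min) can still go to vault. Fixed point.
Max's attractor = {archive, attic, cellar, hall, lab, office, roof, studio}; Min avoids the target exactly from the complement.

dock, foyer, lobby, vault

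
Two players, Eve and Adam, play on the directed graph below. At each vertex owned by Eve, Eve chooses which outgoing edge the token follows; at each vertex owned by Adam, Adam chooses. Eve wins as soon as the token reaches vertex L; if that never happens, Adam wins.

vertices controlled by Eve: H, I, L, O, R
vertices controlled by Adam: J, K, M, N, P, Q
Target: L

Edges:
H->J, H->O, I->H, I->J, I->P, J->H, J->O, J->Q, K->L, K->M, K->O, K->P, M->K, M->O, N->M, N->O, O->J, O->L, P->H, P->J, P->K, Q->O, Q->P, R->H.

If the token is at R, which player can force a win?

A0 = {L}
A1: add {O} — O (Eve) has O→L.
A2: add {H} — H (Eve) has H→O.
A3: add {I, R} — I (Eve) has I→H; R (Eve) has R→H.
A4 = A3; e.g. J (Adam) can still go to Q. Fixed point.
R ∈ A3, so Eve can force the target.

Eve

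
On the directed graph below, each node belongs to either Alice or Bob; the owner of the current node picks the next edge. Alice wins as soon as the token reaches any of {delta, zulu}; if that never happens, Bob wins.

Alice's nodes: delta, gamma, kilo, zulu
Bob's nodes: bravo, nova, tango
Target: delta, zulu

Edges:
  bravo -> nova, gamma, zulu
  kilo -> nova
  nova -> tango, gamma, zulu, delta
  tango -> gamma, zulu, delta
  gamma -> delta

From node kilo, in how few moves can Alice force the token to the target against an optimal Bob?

A0 = {delta, zulu}
A1: add {gamma} — gamma (Alice) has gamma→delta.
A2: add {tango} — tango (Bob): all of {gamma, zulu, delta} already in.
A3: add {nova} — nova (Bob): all of {tango, gamma, zulu, delta} already in.
A4: add {bravo, kilo} — bravo (Bob): all of {nova, gamma, zulu} already in; kilo (Alice) has kilo→nova.
A4 = all vertices. Fixed point.
kilo enters the attractor at level 4, so Alice can force the target in 4 moves from there.

4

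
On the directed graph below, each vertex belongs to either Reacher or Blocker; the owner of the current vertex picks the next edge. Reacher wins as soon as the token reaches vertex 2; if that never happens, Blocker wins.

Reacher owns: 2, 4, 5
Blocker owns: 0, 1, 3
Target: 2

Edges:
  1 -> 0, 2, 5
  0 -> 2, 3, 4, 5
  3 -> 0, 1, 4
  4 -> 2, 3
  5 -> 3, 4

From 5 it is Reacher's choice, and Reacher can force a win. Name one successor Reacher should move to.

A0 = {2}
A1: add {4} — 4 (Reacher) has 4→2.
A2: add {5} — 5 (Reacher) has 5→4.
A3 = A2; e.g. 0 (Blocker) can still go to 3. Fixed point.
From 5, successor 4 is in the attractor (rank 1); the other successor 3 is not.

4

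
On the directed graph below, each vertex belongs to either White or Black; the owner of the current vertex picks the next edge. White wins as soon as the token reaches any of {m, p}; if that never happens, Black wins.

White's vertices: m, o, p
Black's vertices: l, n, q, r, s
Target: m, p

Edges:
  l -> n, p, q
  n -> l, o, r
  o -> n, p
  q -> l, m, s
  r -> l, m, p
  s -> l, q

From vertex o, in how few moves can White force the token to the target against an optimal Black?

1

A0 = {m, p}
A1: add {o} — o (White) has o→p.
A2 = A1; e.g. l (Black) can still go to n. Fixed point.
o enters the attractor at level 1, so White can force the target in 1 move from there.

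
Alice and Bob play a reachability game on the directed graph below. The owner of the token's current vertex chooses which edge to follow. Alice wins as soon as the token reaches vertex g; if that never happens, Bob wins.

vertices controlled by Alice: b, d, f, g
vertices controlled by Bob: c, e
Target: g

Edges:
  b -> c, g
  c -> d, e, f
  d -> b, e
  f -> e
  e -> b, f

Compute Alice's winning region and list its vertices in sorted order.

b, d, g

A0 = {g}
A1: add {b} — b (Alice) has b→g.
A2: add {d} — d (Alice) has d→b.
A3 = A2; e.g. c (Bob) can still go to e. Fixed point.
Alice's winning region = {b, d, g}.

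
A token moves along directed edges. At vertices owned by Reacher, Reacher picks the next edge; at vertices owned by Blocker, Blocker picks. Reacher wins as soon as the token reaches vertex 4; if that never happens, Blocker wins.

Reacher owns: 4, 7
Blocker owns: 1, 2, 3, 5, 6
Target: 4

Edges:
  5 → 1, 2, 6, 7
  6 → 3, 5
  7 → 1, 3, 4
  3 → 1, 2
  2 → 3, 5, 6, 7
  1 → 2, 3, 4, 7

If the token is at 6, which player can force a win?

Blocker

A0 = {4}
A1: add {7} — 7 (Reacher) has 7→4.
A2 = A1; e.g. 1 (Blocker) can still go to 2. Fixed point.
6 never enters the attractor, so Blocker can avoid the target forever.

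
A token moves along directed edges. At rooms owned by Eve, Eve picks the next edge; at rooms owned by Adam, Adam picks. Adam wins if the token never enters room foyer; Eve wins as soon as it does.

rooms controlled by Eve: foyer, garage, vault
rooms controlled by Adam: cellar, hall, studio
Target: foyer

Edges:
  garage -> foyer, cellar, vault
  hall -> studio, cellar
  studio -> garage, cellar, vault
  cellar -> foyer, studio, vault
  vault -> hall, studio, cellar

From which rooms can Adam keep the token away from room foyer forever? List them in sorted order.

cellar, hall, studio, vault

A0 = {foyer}
A1: add {garage} — garage (Eve) has garage→foyer.
A2 = A1; e.g. hall (Adam) can still go to studio. Fixed point.
Eve's attractor = {foyer, garage}; Adam avoids the target exactly from the complement.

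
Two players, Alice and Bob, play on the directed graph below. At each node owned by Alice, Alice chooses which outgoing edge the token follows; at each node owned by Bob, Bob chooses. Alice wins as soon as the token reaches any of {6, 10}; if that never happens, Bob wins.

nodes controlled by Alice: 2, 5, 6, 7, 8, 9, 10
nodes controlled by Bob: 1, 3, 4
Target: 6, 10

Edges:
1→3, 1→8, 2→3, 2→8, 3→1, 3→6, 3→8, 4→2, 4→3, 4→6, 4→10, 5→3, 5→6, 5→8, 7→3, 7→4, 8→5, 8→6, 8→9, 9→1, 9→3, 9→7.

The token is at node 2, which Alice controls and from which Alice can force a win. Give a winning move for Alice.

8

A0 = {6, 10}
A1: add {5, 8} — 5 (Alice) has 5→6; 8 (Alice) has 8→6.
A2: add {2} — 2 (Alice) has 2→8.
A3 = A2; e.g. 1 (Bob) can still go to 3. Fixed point.
From 2, successor 8 is in the attractor (rank 1); the other successor 3 is not.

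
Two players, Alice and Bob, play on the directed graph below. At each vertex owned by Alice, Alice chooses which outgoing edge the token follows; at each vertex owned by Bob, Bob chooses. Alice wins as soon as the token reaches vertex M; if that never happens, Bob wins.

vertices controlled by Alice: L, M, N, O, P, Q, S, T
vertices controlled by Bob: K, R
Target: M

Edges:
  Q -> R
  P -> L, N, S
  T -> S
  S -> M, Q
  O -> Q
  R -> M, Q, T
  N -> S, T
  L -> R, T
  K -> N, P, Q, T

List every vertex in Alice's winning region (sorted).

A0 = {M}
A1: add {S} — S (Alice) has S→M.
A2: add {N, P, T} — N (Alice) has N→S; P (Alice) has P→S; T (Alice) has T→S.
A3: add {L} — L (Alice) has L→T.
A4 = A3; e.g. K (Bob) can still go to Q. Fixed point.
Alice's winning region = {L, M, N, P, S, T}.

L, M, N, P, S, T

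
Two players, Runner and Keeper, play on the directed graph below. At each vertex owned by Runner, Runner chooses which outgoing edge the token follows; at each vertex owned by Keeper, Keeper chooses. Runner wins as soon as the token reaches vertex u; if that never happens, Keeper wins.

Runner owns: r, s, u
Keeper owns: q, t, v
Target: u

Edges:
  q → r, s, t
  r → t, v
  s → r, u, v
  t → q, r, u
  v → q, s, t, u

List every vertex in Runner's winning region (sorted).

s, u

A0 = {u}
A1: add {s} — s (Runner) has s→u.
A2 = A1; e.g. q (Keeper) can still go to r. Fixed point.
Runner's winning region = {s, u}.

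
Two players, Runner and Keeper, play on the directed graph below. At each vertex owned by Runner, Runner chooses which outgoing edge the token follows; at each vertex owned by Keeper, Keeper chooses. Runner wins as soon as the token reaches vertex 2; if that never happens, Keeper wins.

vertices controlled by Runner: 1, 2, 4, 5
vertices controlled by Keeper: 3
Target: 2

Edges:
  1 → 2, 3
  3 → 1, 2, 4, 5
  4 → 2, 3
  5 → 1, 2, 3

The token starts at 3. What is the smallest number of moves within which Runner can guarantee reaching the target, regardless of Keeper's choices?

A0 = {2}
A1: add {1, 4, 5} — 1 (Runner) has 1→2; 4 (Runner) has 4→2; 5 (Runner) has 5→2.
A2: add {3} — 3 (Keeper): all of {1, 2, 4, 5} already in.
A2 = all vertices. Fixed point.
3 enters the attractor at level 2, so Runner can force the target in 2 moves from there.

2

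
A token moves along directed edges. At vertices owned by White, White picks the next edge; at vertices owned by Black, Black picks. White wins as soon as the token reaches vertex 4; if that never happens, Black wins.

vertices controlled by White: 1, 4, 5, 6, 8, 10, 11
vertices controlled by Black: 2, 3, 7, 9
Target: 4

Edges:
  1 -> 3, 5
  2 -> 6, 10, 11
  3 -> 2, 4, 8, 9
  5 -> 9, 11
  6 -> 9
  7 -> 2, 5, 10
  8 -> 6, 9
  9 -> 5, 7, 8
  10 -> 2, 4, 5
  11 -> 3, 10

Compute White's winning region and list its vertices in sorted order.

1, 4, 5, 10, 11

A0 = {4}
A1: add {10} — 10 (White) has 10→4.
A2: add {11} — 11 (White) has 11→10.
A3: add {5} — 5 (White) has 5→11.
A4: add {1} — 1 (White) has 1→5.
A5 = A4; e.g. 2 (Black) can still go to 6. Fixed point.
White's winning region = {1, 4, 5, 10, 11}.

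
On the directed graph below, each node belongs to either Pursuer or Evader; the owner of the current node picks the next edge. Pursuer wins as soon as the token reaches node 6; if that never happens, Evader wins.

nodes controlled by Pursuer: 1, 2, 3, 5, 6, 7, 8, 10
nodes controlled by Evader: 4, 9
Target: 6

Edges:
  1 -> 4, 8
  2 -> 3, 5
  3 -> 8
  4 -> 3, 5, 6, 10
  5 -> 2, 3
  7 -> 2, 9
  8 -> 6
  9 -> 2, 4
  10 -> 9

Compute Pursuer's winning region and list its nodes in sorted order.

1, 2, 3, 5, 6, 7, 8

A0 = {6}
A1: add {8} — 8 (Pursuer) has 8→6.
A2: add {1, 3} — 1 (Pursuer) has 1→8; 3 (Pursuer) has 3→8.
A3: add {2, 5} — 2 (Pursuer) has 2→3; 5 (Pursuer) has 5→3.
A4: add {7} — 7 (Pursuer) has 7→2.
A5 = A4; e.g. 4 (Evader) can still go to 10. Fixed point.
Pursuer's winning region = {1, 2, 3, 5, 6, 7, 8}.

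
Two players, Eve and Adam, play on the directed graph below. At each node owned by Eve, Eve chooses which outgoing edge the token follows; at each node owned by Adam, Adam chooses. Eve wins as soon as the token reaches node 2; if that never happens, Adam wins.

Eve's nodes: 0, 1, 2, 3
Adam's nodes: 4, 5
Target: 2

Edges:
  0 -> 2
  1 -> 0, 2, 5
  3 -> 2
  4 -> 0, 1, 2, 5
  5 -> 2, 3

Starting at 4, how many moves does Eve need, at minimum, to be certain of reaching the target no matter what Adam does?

A0 = {2}
A1: add {0, 1, 3} — 0 (Eve) has 0→2; 1 (Eve) has 1→2; 3 (Eve) has 3→2.
A2: add {5} — 5 (Adam): all of {2, 3} already in.
A3: add {4} — 4 (Adam): all of {0, 1, 2, 5} already in.
A3 = all vertices. Fixed point.
4 enters the attractor at level 3, so Eve can force the target in 3 moves from there.

3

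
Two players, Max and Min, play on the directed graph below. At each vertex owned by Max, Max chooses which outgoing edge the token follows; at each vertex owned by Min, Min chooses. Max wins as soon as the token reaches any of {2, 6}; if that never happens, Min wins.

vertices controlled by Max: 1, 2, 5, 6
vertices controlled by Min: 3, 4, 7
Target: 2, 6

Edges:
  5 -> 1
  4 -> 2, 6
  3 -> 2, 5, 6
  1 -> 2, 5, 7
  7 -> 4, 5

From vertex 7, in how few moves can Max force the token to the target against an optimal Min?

3

A0 = {2, 6}
A1: add {1, 4} — 1 (Max) has 1→2; 4 (Min): all of {2, 6} already in.
A2: add {5} — 5 (Max) has 5→1.
A3: add {3, 7} — 3 (Min): all of {2, 5, 6} already in; 7 (Min): all of {4, 5} already in.
A3 = all vertices. Fixed point.
7 enters the attractor at level 3, so Max can force the target in 3 moves from there.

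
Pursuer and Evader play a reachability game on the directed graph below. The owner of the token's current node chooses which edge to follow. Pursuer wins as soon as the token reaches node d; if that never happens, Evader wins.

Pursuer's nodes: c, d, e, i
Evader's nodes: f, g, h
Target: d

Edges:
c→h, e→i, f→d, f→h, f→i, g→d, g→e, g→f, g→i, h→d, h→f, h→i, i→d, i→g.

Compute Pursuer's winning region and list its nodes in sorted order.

d, e, i

A0 = {d}
A1: add {i} — i (Pursuer) has i→d.
A2: add {e} — e (Pursuer) has e→i.
A3 = A2; e.g. c (Pursuer) has no edge into A2. Fixed point.
Pursuer's winning region = {d, e, i}.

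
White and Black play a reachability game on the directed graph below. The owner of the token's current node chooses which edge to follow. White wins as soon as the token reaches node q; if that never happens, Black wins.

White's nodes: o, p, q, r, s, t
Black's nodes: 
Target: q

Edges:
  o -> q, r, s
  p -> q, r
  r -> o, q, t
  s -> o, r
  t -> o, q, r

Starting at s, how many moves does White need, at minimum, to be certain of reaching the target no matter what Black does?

2

A0 = {q}
A1: add {o, p, r, t} — o (White) has o→q; p (White) has p→q; r (White) has r→q; t (White) has t→q.
A2: add {s} — s (White) has s→o.
A2 = all vertices. Fixed point.
s enters the attractor at level 2, so White can force the target in 2 moves from there.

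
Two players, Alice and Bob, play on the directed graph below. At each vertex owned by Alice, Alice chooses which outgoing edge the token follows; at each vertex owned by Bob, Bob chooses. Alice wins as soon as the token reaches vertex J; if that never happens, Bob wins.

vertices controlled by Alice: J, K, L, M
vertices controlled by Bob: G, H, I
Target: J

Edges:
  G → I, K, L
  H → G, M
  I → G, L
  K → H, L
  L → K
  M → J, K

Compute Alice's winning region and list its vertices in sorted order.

J, M

A0 = {J}
A1: add {M} — M (Alice) has M→J.
A2 = A1; e.g. G (Bob) can still go to I. Fixed point.
Alice's winning region = {J, M}.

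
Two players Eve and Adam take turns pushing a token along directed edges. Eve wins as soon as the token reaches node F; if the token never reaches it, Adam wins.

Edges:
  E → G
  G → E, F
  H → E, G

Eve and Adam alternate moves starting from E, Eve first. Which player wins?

Adam

Track states (vertex, player-to-move).
A0 = {(F,Eve), (F,Adam)}
A1: add {(G,Eve)}.
A2: add {(E,Adam)}.
A3: add {(H,Eve)}.
A4 = A3; e.g. (E,Eve) stays out. (E,Eve) never enters ⇒ Adam avoids the target.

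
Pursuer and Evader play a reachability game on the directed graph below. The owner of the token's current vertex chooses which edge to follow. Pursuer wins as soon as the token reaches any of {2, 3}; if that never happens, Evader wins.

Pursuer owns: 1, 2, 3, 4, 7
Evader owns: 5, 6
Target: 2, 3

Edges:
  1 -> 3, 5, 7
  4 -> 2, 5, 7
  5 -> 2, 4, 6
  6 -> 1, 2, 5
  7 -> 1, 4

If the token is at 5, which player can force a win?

Evader

A0 = {2, 3}
A1: add {1, 4} — 1 (Pursuer) has 1→3; 4 (Pursuer) has 4→2.
A2: add {7} — 7 (Pursuer) has 7→1.
A3 = A2; e.g. 5 (Evader) can still go to 6. Fixed point.
5 never enters the attractor, so Evader can avoid the target forever.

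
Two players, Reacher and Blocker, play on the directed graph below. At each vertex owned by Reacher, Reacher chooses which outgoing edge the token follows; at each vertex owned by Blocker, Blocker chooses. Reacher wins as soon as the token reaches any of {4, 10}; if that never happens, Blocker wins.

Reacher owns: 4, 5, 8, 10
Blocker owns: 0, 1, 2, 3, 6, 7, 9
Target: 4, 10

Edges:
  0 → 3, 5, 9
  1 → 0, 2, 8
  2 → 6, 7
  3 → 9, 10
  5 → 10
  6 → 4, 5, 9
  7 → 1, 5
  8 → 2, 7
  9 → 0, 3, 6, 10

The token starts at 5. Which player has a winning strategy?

A0 = {4, 10}
A1: add {5} — 5 (Reacher) has 5→10.
A2 = A1; e.g. 0 (Blocker) can still go to 3. Fixed point.
5 ∈ A1, so Reacher can force the target.

Reacher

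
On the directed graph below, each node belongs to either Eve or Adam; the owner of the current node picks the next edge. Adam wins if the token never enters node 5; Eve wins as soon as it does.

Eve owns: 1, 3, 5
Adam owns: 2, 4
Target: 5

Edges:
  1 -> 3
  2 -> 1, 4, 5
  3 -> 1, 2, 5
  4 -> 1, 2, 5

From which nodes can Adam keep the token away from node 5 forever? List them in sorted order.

A0 = {5}
A1: add {3} — 3 (Eve) has 3→5.
A2: add {1} — 1 (Eve) has 1→3.
A3 = A2; e.g. 2 (Adam) can still go to 4. Fixed point.
Eve's attractor = {1, 3, 5}; Adam avoids the target exactly from the complement.

2, 4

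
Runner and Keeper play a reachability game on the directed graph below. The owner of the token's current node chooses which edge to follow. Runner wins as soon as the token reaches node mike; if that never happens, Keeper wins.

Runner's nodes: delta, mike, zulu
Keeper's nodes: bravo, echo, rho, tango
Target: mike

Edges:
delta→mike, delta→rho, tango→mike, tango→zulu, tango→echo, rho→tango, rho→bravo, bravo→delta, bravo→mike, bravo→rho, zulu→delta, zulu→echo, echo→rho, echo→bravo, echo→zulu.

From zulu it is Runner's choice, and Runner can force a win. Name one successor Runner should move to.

A0 = {mike}
A1: add {delta} — delta (Runner) has delta→mike.
A2: add {zulu} — zulu (Runner) has zulu→delta.
A3 = A2; e.g. tango (Keeper) can still go to echo. Fixed point.
From zulu, successor delta is in the attractor (rank 1); the other successor echo is not.

delta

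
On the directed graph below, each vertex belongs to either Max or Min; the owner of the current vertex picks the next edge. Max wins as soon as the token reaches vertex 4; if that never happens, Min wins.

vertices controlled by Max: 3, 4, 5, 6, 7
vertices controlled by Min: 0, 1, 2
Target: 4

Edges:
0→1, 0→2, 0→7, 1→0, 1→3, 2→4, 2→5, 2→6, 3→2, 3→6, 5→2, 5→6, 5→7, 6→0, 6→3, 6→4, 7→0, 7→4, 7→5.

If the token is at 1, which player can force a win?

A0 = {4}
A1: add {6, 7} — 6 (Max) has 6→4; 7 (Max) has 7→4.
A2: add {3, 5} — 3 (Max) has 3→6; 5 (Max) has 5→6.
A3: add {2} — 2 (Min): all of {4, 5, 6} already in.
A4 = A3; e.g. 0 (Min) can still go to 1. Fixed point.
1 never enters the attractor, so Min can avoid the target forever.

Min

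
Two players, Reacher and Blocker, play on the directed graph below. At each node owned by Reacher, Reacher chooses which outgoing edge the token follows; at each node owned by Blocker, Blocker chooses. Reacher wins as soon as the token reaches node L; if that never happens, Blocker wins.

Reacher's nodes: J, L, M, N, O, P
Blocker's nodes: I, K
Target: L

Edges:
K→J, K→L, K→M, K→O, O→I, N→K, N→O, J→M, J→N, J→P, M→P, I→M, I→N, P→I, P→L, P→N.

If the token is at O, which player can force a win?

A0 = {L}
A1: add {P} — P (Reacher) has P→L.
A2: add {J, M} — J (Reacher) has J→P; M (Reacher) has M→P.
A3 = A2; e.g. I (Blocker) can still go to N. Fixed point.
O never enters the attractor, so Blocker can avoid the target forever.

Blocker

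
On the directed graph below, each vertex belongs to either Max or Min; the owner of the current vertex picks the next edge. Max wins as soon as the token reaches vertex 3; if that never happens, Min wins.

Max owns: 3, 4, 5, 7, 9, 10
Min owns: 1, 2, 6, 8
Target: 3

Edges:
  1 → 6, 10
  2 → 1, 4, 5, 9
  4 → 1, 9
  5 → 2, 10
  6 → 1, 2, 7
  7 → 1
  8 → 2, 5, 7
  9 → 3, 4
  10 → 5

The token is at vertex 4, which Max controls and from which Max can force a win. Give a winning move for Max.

A0 = {3}
A1: add {9} — 9 (Max) has 9→3.
A2: add {4} — 4 (Max) has 4→9.
A3 = A2; e.g. 1 (Min) can still go to 6. Fixed point.
From 4, successor 9 is in the attractor (rank 1); the other successor 1 is not.

9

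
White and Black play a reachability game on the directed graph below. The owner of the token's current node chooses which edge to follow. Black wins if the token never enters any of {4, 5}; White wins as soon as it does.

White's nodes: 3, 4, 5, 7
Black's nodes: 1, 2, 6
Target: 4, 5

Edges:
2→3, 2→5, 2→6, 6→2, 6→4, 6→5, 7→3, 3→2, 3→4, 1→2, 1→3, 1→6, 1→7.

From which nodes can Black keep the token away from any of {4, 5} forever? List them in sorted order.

1, 2, 6

A0 = {4, 5}
A1: add {3} — 3 (White) has 3→4.
A2: add {7} — 7 (White) has 7→3.
A3 = A2; e.g. 1 (Black) can still go to 2. Fixed point.
White's attractor = {3, 4, 5, 7}; Black avoids the target exactly from the complement.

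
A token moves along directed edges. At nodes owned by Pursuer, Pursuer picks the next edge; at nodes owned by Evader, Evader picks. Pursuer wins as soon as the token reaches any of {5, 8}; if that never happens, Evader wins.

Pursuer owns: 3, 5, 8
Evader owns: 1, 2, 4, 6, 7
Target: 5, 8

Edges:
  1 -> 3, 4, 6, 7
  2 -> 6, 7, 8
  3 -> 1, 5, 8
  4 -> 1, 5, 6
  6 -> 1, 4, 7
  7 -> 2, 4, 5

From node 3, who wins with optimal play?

Pursuer

A0 = {5, 8}
A1: add {3} — 3 (Pursuer) has 3→5.
A2 = A1; e.g. 1 (Evader) can still go to 4. Fixed point.
3 ∈ A1, so Pursuer can force the target.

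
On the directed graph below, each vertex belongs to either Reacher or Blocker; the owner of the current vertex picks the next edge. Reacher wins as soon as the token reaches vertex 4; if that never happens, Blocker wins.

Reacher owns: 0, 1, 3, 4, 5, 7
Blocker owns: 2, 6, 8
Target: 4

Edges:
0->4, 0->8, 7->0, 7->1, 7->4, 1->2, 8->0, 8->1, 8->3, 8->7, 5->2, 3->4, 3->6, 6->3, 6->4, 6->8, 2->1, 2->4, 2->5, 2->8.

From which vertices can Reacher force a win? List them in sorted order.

0, 3, 4, 7

A0 = {4}
A1: add {0, 3, 7} — 0 (Reacher) has 0→4; 3 (Reacher) has 3→4; 7 (Reacher) has 7→4.
A2 = A1; e.g. 1 (Reacher) has no edge into A1. Fixed point.
Reacher's winning region = {0, 3, 4, 7}.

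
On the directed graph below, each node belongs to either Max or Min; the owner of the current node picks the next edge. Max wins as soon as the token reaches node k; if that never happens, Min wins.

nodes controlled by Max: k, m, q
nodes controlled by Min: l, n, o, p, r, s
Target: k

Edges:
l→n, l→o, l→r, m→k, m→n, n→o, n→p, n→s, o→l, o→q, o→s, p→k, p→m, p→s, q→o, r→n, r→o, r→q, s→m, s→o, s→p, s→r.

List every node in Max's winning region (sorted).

A0 = {k}
A1: add {m} — m (Max) has m→k.
A2 = A1; e.g. l (Min) can still go to n. Fixed point.
Max's winning region = {k, m}.

k, m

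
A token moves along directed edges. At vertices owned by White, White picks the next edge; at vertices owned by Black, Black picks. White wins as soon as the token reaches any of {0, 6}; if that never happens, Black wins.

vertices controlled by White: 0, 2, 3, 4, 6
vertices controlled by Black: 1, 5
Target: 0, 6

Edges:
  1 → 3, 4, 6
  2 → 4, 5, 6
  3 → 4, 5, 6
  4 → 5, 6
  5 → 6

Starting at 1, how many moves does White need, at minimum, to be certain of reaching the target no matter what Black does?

A0 = {0, 6}
A1: add {2, 3, 4, 5} — 2 (White) has 2→6; 3 (White) has 3→6; 4 (White) has 4→6; 5 (Black): all of {6} already in.
A2: add {1} — 1 (Black): all of {3, 4, 6} already in.
A2 = all vertices. Fixed point.
1 enters the attractor at level 2, so White can force the target in 2 moves from there.

2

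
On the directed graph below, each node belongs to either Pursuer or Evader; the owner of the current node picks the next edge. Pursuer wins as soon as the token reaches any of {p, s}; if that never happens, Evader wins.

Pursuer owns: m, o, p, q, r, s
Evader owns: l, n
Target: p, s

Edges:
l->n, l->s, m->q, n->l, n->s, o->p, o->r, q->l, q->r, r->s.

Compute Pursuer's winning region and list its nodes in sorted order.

A0 = {p, s}
A1: add {o, r} — o (Pursuer) has o→p; r (Pursuer) has r→s.
A2: add {q} — q (Pursuer) has q→r.
A3: add {m} — m (Pursuer) has m→q.
A4 = A3; e.g. l (Evader) can still go to n. Fixed point.
Pursuer's winning region = {m, o, p, q, r, s}.

m, o, p, q, r, s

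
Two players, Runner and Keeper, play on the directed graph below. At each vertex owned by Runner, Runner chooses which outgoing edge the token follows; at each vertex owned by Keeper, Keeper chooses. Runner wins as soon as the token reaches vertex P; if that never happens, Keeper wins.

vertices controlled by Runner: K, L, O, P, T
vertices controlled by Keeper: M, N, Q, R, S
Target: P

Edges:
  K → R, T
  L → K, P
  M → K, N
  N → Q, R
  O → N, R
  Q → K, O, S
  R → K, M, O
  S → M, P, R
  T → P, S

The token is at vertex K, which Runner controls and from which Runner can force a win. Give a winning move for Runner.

A0 = {P}
A1: add {L, T} — L (Runner) has L→P; T (Runner) has T→P.
A2: add {K} — K (Runner) has K→T.
A3 = A2; e.g. M (Keeper) can still go to N. Fixed point.
From K, successor T is in the attractor (rank 1); the other successor R is not.

T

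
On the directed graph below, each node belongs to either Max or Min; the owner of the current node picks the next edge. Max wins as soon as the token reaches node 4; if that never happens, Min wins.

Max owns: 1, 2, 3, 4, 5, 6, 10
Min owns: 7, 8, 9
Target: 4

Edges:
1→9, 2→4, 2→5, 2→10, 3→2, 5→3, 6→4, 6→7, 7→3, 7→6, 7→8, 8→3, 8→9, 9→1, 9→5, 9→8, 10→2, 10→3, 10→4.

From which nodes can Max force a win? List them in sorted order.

2, 3, 4, 5, 6, 10

A0 = {4}
A1: add {2, 6, 10} — 2 (Max) has 2→4; 6 (Max) has 6→4; 10 (Max) has 10→4.
A2: add {3} — 3 (Max) has 3→2.
A3: add {5} — 5 (Max) has 5→3.
A4 = A3; e.g. 1 (Max) has no edge into A3. Fixed point.
Max's winning region = {2, 3, 4, 5, 6, 10}.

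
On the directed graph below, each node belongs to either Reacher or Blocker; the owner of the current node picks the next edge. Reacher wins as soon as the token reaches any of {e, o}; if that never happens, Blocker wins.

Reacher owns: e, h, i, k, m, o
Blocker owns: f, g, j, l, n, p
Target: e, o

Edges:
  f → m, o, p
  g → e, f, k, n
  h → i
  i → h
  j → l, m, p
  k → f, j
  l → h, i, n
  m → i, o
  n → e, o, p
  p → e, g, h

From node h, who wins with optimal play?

Blocker

A0 = {e, o}
A1: add {m} — m (Reacher) has m→o.
A2 = A1; e.g. f (Blocker) can still go to p. Fixed point.
h never enters the attractor, so Blocker can avoid the target forever.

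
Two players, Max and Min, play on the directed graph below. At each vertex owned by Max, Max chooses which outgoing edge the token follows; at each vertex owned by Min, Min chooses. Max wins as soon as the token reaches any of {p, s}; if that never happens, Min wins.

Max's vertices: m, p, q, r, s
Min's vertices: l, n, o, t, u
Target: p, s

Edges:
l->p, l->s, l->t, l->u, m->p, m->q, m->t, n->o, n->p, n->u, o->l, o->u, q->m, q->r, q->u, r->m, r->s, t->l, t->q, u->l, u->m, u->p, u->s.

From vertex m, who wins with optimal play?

A0 = {p, s}
A1: add {m, r} — m (Max) has m→p; r (Max) has r→s.
m ∈ A1, so Max can force the target.

Max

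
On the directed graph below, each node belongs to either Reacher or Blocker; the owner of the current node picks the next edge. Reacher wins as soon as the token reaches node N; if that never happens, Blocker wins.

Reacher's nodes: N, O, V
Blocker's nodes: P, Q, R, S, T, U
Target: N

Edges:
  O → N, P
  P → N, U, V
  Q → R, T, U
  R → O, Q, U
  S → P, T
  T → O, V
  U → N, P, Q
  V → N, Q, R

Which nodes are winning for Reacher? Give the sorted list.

N, O, T, V

A0 = {N}
A1: add {O, V} — O (Reacher) has O→N; V (Reacher) has V→N.
A2: add {T} — T (Blocker): all of {O, V} already in.
A3 = A2; e.g. P (Blocker) can still go to U. Fixed point.
Reacher's winning region = {N, O, T, V}.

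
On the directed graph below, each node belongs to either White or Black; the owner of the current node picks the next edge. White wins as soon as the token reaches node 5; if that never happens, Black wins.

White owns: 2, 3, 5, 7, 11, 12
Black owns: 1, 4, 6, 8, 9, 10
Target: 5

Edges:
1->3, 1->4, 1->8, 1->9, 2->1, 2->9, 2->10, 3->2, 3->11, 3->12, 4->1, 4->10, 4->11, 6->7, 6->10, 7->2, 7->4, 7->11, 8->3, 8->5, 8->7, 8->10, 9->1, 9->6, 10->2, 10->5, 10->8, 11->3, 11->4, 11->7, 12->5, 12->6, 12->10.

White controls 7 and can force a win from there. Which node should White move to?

11

A0 = {5}
A1: add {12} — 12 (White) has 12→5.
A2: add {3} — 3 (White) has 3→12.
A3: add {11} — 11 (White) has 11→3.
A4: add {7} — 7 (White) has 7→11.
A5 = A4; e.g. 1 (Black) can still go to 4. Fixed point.
From 7, successor 11 is in the attractor (rank 3); the other successors 2, 4 are not.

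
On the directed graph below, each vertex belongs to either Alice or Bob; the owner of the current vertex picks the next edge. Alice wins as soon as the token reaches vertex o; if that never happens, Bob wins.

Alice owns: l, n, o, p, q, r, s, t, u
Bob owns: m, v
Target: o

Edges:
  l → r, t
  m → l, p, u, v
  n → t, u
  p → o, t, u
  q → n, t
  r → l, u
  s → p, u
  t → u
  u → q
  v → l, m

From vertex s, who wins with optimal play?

A0 = {o}
A1: add {p} — p (Alice) has p→o.
A2: add {s} — s (Alice) has s→p.
A3 = A2; e.g. l (Alice) has no edge into A2. Fixed point.
s ∈ A2, so Alice can force the target.

Alice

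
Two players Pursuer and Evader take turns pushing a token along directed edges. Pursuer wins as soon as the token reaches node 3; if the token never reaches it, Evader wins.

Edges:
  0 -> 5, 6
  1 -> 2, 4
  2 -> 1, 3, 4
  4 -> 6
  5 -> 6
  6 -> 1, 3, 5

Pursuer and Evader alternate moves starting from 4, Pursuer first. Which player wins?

Evader

Track states (vertex, player-to-move).
A0 = {(3,Pursuer), (3,Evader)}
A1: add {(2,Pursuer), (6,Pursuer)}.
A2: add {(4,Evader), (5,Evader)}.
A3: add {(0,Pursuer), (1,Pursuer)}.
A4 = A3; e.g. (0,Evader) stays out. (4,Pursuer) never enters ⇒ Evader avoids the target.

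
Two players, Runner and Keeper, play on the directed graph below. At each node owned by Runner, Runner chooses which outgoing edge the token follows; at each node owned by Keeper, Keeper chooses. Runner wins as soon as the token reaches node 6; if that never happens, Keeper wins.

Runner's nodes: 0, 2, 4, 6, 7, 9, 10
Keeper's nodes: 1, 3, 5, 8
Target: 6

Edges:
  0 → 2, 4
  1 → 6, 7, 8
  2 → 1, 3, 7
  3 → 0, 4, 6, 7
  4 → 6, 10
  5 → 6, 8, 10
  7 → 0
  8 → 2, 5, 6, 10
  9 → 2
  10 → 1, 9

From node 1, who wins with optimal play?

A0 = {6}
A1: add {4} — 4 (Runner) has 4→6.
A2: add {0} — 0 (Runner) has 0→4.
A3: add {7} — 7 (Runner) has 7→0.
A4: add {2, 3} — 2 (Runner) has 2→7; 3 (Keeper): all of {0, 4, 6, 7} already in.
A5: add {9} — 9 (Runner) has 9→2.
A6: add {10} — 10 (Runner) has 10→9.
A7 = A6; e.g. 1 (Keeper) can still go to 8. Fixed point.
1 never enters the attractor, so Keeper can avoid the target forever.

Keeper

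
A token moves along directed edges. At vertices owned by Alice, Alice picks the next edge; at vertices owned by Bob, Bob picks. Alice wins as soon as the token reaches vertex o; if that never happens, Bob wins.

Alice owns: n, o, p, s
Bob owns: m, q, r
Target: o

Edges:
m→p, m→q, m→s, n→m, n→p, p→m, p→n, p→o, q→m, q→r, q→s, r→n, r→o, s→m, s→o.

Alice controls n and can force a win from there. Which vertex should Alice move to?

A0 = {o}
A1: add {p, s} — p (Alice) has p→o; s (Alice) has s→o.
A2: add {n} — n (Alice) has n→p.
A3: add {r} — r (Bob): all of {n, o} already in.
A4 = A3; e.g. m (Bob) can still go to q. Fixed point.
From n, successor p is in the attractor (rank 1); the other successor m is not.

p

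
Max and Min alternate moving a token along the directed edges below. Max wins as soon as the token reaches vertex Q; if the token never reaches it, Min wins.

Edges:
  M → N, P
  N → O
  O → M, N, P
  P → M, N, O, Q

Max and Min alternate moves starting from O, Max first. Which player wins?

Track states (vertex, player-to-move).
A0 = {(Q,Max), (Q,Min)}
A1: add {(P,Max)}.
A2 = A1; e.g. (M,Max) stays out. (O,Max) never enters ⇒ Min avoids the target.

Min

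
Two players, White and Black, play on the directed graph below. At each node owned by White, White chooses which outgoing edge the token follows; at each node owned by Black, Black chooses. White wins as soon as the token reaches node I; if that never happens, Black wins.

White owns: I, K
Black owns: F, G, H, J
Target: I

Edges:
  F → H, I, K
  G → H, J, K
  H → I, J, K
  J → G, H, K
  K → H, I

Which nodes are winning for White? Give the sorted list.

A0 = {I}
A1: add {K} — K (White) has K→I.
A2 = A1; e.g. F (Black) can still go to H. Fixed point.
White's winning region = {I, K}.

I, K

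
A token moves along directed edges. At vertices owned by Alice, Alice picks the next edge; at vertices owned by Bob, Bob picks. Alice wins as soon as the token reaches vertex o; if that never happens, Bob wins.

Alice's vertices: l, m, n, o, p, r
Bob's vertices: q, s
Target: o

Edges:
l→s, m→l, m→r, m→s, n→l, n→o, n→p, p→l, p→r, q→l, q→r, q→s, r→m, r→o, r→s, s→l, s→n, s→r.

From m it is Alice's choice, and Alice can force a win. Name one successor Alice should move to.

r

A0 = {o}
A1: add {n, r} — n (Alice) has n→o; r (Alice) has r→o.
A2: add {m, p} — m (Alice) has m→r; p (Alice) has p→r.
A3 = A2; e.g. l (Alice) has no edge into A2. Fixed point.
From m, successor r is in the attractor (rank 1); the other successors l, s are not.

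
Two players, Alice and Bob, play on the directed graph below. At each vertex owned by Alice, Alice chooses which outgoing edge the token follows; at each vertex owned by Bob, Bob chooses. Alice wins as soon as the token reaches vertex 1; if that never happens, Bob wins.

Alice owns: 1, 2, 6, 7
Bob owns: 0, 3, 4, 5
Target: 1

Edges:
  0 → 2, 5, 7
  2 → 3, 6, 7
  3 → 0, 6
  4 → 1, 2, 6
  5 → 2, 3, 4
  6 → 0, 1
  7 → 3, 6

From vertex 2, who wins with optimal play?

A0 = {1}
A1: add {6} — 6 (Alice) has 6→1.
A2: add {2, 7} — 2 (Alice) has 2→6; 7 (Alice) has 7→6.
2 ∈ A2, so Alice can force the target.

Alice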